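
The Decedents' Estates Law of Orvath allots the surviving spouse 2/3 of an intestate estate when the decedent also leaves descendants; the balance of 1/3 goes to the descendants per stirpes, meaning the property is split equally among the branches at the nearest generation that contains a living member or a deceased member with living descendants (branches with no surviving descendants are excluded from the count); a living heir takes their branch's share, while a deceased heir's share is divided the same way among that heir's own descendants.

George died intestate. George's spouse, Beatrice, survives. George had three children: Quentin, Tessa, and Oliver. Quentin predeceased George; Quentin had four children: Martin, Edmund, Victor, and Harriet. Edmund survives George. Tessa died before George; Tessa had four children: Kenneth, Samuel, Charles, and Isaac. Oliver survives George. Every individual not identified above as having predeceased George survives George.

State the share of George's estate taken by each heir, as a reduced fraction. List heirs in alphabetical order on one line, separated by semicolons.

Beatrice, as surviving spouse, takes 2/3.
The remaining 1/3 passes to George's descendants per stirpes.
The 1/3 is divided into 3 equal shares of 1/9 among Quentin, Tessa, Oliver.
Quentin predeceased; the 1/9 allotted to Quentin's branch passes to Quentin's issue by representation.
The 1/9 is divided into 4 equal shares of 1/36 among Martin, Edmund, Victor, Harriet.
Martin is living and takes 1/36.
Edmund is living and takes 1/36.
Victor is living and takes 1/36.
Harriet is living and takes 1/36.
Tessa predeceased; the 1/9 allotted to Tessa's branch passes to Tessa's issue by representation.
The 1/9 is divided into 4 equal shares of 1/36 among Kenneth, Samuel, Charles, Isaac.
Kenneth is living and takes 1/36.
Samuel is living and takes 1/36.
Charles is living and takes 1/36.
Isaac is living and takes 1/36.
Oliver is living and takes 1/9.

Beatrice 2/3; Charles 1/36; Edmund 1/36; Harriet 1/36; Isaac 1/36; Kenneth 1/36; Martin 1/36; Oliver 1/9; Samuel 1/36; Victor 1/36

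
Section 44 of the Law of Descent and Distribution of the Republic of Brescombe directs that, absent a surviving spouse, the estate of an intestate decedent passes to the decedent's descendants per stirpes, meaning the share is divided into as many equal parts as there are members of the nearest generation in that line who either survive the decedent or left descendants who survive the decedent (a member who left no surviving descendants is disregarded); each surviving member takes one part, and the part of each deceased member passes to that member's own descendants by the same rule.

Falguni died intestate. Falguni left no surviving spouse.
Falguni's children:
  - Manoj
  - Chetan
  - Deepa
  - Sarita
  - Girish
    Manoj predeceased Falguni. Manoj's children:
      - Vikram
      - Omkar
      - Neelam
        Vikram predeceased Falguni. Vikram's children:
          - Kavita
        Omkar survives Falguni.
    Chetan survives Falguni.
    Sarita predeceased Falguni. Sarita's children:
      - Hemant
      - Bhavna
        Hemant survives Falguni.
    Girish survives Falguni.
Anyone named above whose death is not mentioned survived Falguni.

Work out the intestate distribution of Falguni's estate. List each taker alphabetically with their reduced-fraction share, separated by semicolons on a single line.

There is no surviving spouse, so the entire estate passes to Falguni's descendants per stirpes.
The estate is divided into 5 equal shares of 1/5 among Manoj, Chetan, Deepa, Sarita, Girish.
Manoj predeceased; the 1/5 allotted to Manoj's branch passes to Manoj's issue by representation.
The 1/5 is divided into 3 equal shares of 1/15 among Vikram, Omkar, Neelam.
Vikram predeceased; the 1/15 allotted to Vikram's branch passes to Vikram's issue by representation.
Kavita is the sole taker at this level and receives the full 1/15.
Omkar is living and takes 1/15.
Neelam is living and takes 1/15.
Chetan is living and takes 1/5.
Deepa is living and takes 1/5.
Sarita predeceased; the 1/5 allotted to Sarita's branch passes to Sarita's issue by representation.
The 1/5 is divided into 2 equal shares of 1/10 among Hemant, Bhavna.
Hemant is living and takes 1/10.
Bhavna is living and takes 1/10.
Girish is living and takes 1/5.

Bhavna 1/10; Chetan 1/5; Deepa 1/5; Girish 1/5; Hemant 1/10; Kavita 1/15; Neelam 1/15; Omkar 1/15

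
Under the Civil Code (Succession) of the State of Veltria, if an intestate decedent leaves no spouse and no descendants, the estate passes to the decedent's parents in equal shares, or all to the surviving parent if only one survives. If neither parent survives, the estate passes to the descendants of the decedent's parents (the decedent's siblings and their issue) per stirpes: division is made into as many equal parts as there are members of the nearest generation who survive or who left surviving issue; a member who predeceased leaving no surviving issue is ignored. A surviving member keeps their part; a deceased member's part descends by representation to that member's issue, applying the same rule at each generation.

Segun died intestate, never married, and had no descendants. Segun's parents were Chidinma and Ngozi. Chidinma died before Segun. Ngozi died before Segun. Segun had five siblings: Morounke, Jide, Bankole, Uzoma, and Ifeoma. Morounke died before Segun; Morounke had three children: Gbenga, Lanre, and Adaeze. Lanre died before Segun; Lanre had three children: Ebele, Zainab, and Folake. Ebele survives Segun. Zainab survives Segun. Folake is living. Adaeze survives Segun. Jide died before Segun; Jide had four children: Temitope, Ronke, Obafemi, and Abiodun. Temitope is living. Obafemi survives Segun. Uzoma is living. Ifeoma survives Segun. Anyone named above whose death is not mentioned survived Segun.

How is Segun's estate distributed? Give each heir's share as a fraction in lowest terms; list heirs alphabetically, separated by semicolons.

Abiodun 1/20; Adaeze 1/15; Bankole 1/5; Ebele 1/45; Folake 1/45; Gbenga 1/15; Ifeoma 1/5; Obafemi 1/20; Ronke 1/20; Temitope 1/20; Uzoma 1/5; Zainab 1/45

Neither parent survives and there are no descendants, so the estate passes to Segun's siblings and their issue per stirpes.
The estate is divided into 5 equal shares of 1/5 among Morounke, Jide, Bankole, Uzoma, Ifeoma.
Morounke predeceased; the 1/5 allotted to Morounke's branch passes to Morounke's issue by representation.
The 1/5 is divided into 3 equal shares of 1/15 among Gbenga, Lanre, Adaeze.
Gbenga is living and takes 1/15.
Lanre predeceased; the 1/15 allotted to Lanre's branch passes to Lanre's issue by representation.
The 1/15 is divided into 3 equal shares of 1/45 among Ebele, Zainab, Folake.
Ebele is living and takes 1/45.
Zainab is living and takes 1/45.
Folake is living and takes 1/45.
Adaeze is living and takes 1/15.
Jide predeceased; the 1/5 allotted to Jide's branch passes to Jide's issue by representation.
The 1/5 is divided into 4 equal shares of 1/20 among Temitope, Ronke, Obafemi, Abiodun.
Temitope is living and takes 1/20.
Ronke is living and takes 1/20.
Obafemi is living and takes 1/20.
Abiodun is living and takes 1/20.
Bankole is living and takes 1/5.
Uzoma is living and takes 1/5.
Ifeoma is living and takes 1/5.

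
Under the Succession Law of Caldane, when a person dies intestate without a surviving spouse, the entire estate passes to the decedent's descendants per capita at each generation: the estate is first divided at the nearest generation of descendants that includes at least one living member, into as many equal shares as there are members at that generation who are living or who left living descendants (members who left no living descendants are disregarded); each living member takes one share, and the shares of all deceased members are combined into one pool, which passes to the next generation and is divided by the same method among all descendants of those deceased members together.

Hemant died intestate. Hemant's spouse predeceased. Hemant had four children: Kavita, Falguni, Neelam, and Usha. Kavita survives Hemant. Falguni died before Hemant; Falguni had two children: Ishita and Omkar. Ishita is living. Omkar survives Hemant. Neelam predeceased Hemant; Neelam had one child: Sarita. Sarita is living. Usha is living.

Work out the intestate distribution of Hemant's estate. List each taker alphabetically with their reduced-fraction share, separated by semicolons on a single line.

Ishita 1/6; Kavita 1/4; Omkar 1/6; Sarita 1/6; Usha 1/4

There is no surviving spouse, so the entire estate passes to Hemant's descendants per capita at each generation.
At generation 1 (Kavita, Falguni, Neelam, Usha) there are 4 shares of (1)/4 = 1/4 each.
Living: Kavita and Usha — each takes 1/4.
Deceased: Falguni and Neelam. Their combined 1/2 is pooled and carried to generation 2.
At generation 2 (Ishita, Omkar, Sarita) there are 3 shares of (1/2)/3 = 1/6 each.
Living: Ishita, Omkar, and Sarita — each takes 1/6.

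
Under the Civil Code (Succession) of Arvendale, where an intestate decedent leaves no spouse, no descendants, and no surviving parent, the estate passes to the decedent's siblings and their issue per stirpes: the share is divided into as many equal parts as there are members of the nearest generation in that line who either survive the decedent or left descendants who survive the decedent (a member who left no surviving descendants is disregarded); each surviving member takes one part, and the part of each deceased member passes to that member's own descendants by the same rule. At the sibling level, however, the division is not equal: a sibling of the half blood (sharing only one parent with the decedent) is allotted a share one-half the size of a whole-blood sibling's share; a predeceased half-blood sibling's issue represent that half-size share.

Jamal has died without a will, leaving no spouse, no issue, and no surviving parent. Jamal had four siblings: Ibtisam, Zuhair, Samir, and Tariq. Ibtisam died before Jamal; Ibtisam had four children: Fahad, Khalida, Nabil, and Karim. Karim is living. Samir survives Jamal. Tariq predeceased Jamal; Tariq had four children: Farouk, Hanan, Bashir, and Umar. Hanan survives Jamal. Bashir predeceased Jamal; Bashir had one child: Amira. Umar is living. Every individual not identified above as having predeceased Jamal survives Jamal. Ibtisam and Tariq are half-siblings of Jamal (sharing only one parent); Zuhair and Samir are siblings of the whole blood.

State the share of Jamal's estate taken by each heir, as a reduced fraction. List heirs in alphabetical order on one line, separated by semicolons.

Amira 1/24; Fahad 1/24; Farouk 1/24; Hanan 1/24; Karim 1/24; Khalida 1/24; Nabil 1/24; Samir 1/3; Umar 1/24; Zuhair 1/3

No spouse, descendants, or parent survives, so the estate passes to Jamal's siblings per stirpes.
Half-blood siblings count for one-half the weight of whole-blood siblings at the initial division.
Dividing 1 in proportion to weights (total weight 3): Ibtisam (weight 1/2) → 1/6; Zuhair (weight 1) → 1/3; Samir (weight 1) → 1/3; Tariq (weight 1/2) → 1/6.
Ibtisam predeceased; the 1/6 allotted to Ibtisam's branch passes to Ibtisam's issue by representation.
The 1/6 is divided into 4 equal shares of 1/24 among Fahad, Khalida, Nabil, Karim.
Fahad is living and takes 1/24.
Khalida is living and takes 1/24.
Nabil is living and takes 1/24.
Karim is living and takes 1/24.
Zuhair is living and takes 1/3.
Samir is living and takes 1/3.
Tariq predeceased; the 1/6 allotted to Tariq's branch passes to Tariq's issue by representation.
The 1/6 is divided into 4 equal shares of 1/24 among Farouk, Hanan, Bashir, Umar.
Farouk is living and takes 1/24.
Hanan is living and takes 1/24.
Bashir predeceased; the 1/24 allotted to Bashir's branch passes to Bashir's issue by representation.
Amira is the sole taker at this level and receives the full 1/24.
Umar is living and takes 1/24.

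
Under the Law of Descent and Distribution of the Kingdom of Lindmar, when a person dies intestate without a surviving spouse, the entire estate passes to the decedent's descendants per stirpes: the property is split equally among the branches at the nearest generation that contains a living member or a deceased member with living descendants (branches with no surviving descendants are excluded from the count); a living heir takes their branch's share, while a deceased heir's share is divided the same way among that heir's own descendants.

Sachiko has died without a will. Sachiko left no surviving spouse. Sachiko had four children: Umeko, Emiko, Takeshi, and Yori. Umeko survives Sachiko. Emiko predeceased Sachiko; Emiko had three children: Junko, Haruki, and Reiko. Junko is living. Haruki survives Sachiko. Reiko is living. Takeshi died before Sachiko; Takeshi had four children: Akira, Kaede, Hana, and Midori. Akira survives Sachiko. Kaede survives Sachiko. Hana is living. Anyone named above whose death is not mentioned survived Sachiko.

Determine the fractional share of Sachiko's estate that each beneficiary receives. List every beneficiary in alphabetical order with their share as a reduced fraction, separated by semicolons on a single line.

There is no surviving spouse, so the entire estate passes to Sachiko's descendants per stirpes.
The estate is divided into 4 equal shares of 1/4 among Umeko, Emiko, Takeshi, Yori.
Umeko is living and takes 1/4.
Emiko predeceased; the 1/4 allotted to Emiko's branch passes to Emiko's issue by representation.
The 1/4 is divided into 3 equal shares of 1/12 among Junko, Haruki, Reiko.
Junko is living and takes 1/12.
Haruki is living and takes 1/12.
Reiko is living and takes 1/12.
Takeshi predeceased; the 1/4 allotted to Takeshi's branch passes to Takeshi's issue by representation.
The 1/4 is divided into 4 equal shares of 1/16 among Akira, Kaede, Hana, Midori.
Akira is living and takes 1/16.
Kaede is living and takes 1/16.
Hana is living and takes 1/16.
Midori is living and takes 1/16.
Yori is living and takes 1/4.

Akira 1/16; Hana 1/16; Haruki 1/12; Junko 1/12; Kaede 1/16; Midori 1/16; Reiko 1/12; Umeko 1/4; Yori 1/4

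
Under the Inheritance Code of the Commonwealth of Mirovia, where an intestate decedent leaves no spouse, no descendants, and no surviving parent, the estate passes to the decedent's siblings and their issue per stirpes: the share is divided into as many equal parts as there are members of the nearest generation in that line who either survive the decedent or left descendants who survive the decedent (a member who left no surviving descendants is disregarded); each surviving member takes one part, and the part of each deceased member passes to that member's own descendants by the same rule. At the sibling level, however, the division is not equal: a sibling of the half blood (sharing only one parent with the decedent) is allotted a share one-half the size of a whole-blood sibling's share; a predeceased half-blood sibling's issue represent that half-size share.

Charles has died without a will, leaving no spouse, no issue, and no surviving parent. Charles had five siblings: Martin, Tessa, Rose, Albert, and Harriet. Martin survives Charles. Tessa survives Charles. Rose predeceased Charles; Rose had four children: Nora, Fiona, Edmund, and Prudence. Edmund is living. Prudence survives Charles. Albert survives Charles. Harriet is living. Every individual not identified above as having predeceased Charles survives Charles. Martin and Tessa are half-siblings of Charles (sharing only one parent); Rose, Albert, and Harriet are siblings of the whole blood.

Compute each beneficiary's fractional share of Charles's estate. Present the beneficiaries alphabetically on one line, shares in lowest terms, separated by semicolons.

Albert 1/4; Edmund 1/16; Fiona 1/16; Harriet 1/4; Martin 1/8; Nora 1/16; Prudence 1/16; Tessa 1/8

No spouse, descendants, or parent survives, so the estate passes to Charles's siblings per stirpes.
Half-blood siblings count for one-half the weight of whole-blood siblings at the initial division.
Dividing 1 in proportion to weights (total weight 4): Martin (weight 1/2) → 1/8; Tessa (weight 1/2) → 1/8; Rose (weight 1) → 1/4; Albert (weight 1) → 1/4; Harriet (weight 1) → 1/4.
Martin is living and takes 1/8.
Tessa is living and takes 1/8.
Rose predeceased; the 1/4 allotted to Rose's branch passes to Rose's issue by representation.
The 1/4 is divided into 4 equal shares of 1/16 among Nora, Fiona, Edmund, Prudence.
Nora is living and takes 1/16.
Fiona is living and takes 1/16.
Edmund is living and takes 1/16.
Prudence is living and takes 1/16.
Albert is living and takes 1/4.
Harriet is living and takes 1/4.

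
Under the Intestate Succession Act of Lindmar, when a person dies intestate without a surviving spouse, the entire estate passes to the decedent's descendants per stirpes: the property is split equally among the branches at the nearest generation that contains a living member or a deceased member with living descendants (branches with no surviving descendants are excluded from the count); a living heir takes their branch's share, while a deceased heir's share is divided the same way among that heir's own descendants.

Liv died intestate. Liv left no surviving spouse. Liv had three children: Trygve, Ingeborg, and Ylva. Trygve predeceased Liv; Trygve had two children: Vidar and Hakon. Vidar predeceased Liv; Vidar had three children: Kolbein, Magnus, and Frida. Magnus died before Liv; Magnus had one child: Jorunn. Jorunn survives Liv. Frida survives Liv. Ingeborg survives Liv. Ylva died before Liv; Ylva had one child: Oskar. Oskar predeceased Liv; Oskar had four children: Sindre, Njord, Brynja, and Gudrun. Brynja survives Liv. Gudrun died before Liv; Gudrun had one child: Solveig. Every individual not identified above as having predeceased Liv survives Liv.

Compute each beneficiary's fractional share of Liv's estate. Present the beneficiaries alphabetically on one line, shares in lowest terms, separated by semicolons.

Brynja 1/12; Frida 1/18; Hakon 1/6; Ingeborg 1/3; Jorunn 1/18; Kolbein 1/18; Njord 1/12; Sindre 1/12; Solveig 1/12

There is no surviving spouse, so the entire estate passes to Liv's descendants per stirpes.
The estate is divided into 3 equal shares of 1/3 among Trygve, Ingeborg, Ylva.
Trygve predeceased; the 1/3 allotted to Trygve's branch passes to Trygve's issue by representation.
The 1/3 is divided into 2 equal shares of 1/6 among Vidar, Hakon.
Vidar predeceased; the 1/6 allotted to Vidar's branch passes to Vidar's issue by representation.
The 1/6 is divided into 3 equal shares of 1/18 among Kolbein, Magnus, Frida.
Kolbein is living and takes 1/18.
Magnus predeceased; the 1/18 allotted to Magnus's branch passes to Magnus's issue by representation.
Jorunn is the sole taker at this level and receives the full 1/18.
Frida is living and takes 1/18.
Hakon is living and takes 1/6.
Ingeborg is living and takes 1/3.
Ylva predeceased; the 1/3 allotted to Ylva's branch passes to Ylva's issue by representation.
Oskar's line is the sole branch at this level, so the full 1/3 passes to Oskar's issue by representation.
The 1/3 is divided into 4 equal shares of 1/12 among Sindre, Njord, Brynja, Gudrun.
Sindre is living and takes 1/12.
Njord is living and takes 1/12.
Brynja is living and takes 1/12.
Gudrun predeceased; the 1/12 allotted to Gudrun's branch passes to Gudrun's issue by representation.
Solveig is the sole taker at this level and receives the full 1/12.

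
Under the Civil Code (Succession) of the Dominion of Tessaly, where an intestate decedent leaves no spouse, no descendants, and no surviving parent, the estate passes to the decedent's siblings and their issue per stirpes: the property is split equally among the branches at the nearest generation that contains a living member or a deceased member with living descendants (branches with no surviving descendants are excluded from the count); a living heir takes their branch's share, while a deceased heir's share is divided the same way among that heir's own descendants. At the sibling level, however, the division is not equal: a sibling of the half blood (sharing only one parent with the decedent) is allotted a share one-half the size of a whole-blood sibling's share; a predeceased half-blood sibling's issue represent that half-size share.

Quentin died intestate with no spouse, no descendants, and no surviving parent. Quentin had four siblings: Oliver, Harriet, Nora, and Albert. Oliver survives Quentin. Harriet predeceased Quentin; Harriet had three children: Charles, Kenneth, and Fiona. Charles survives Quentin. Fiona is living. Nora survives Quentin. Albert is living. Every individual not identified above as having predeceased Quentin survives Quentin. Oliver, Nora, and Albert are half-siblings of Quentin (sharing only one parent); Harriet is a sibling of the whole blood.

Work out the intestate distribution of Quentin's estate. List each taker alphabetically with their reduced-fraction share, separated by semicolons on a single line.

Albert 1/5; Charles 2/15; Fiona 2/15; Kenneth 2/15; Nora 1/5; Oliver 1/5

No spouse, descendants, or parent survives, so the estate passes to Quentin's siblings per stirpes.
Half-blood siblings count for one-half the weight of whole-blood siblings at the initial division.
Dividing 1 in proportion to weights (total weight 5/2): Oliver (weight 1/2) → 1/5; Harriet (weight 1) → 2/5; Nora (weight 1/2) → 1/5; Albert (weight 1/2) → 1/5.
Oliver is living and takes 1/5.
Harriet predeceased; the 2/5 allotted to Harriet's branch passes to Harriet's issue by representation.
The 2/5 is divided into 3 equal shares of 2/15 among Charles, Kenneth, Fiona.
Charles is living and takes 2/15.
Kenneth is living and takes 2/15.
Fiona is living and takes 2/15.
Nora is living and takes 1/5.
Albert is living and takes 1/5.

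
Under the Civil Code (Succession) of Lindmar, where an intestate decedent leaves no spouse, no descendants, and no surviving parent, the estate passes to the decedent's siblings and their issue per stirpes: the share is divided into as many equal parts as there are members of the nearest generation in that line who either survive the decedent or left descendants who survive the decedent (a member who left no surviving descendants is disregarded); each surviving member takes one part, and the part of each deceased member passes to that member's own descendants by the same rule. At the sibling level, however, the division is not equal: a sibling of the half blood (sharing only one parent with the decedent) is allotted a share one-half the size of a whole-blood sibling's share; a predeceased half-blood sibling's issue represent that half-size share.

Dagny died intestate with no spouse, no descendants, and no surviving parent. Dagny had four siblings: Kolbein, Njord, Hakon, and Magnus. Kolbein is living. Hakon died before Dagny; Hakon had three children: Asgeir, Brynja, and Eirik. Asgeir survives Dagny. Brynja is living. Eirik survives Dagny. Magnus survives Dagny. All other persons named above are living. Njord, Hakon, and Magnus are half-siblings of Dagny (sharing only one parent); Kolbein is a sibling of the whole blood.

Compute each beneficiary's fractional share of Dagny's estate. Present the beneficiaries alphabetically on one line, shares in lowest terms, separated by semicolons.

No spouse, descendants, or parent survives, so the estate passes to Dagny's siblings per stirpes.
Half-blood siblings count for one-half the weight of whole-blood siblings at the initial division.
Dividing 1 in proportion to weights (total weight 5/2): Kolbein (weight 1) → 2/5; Njord (weight 1/2) → 1/5; Hakon (weight 1/2) → 1/5; Magnus (weight 1/2) → 1/5.
Kolbein is living and takes 2/5.
Njord is living and takes 1/5.
Hakon predeceased; the 1/5 allotted to Hakon's branch passes to Hakon's issue by representation.
The 1/5 is divided into 3 equal shares of 1/15 among Asgeir, Brynja, Eirik.
Asgeir is living and takes 1/15.
Brynja is living and takes 1/15.
Eirik is living and takes 1/15.
Magnus is living and takes 1/5.

Asgeir 1/15; Brynja 1/15; Eirik 1/15; Kolbein 2/5; Magnus 1/5; Njord 1/5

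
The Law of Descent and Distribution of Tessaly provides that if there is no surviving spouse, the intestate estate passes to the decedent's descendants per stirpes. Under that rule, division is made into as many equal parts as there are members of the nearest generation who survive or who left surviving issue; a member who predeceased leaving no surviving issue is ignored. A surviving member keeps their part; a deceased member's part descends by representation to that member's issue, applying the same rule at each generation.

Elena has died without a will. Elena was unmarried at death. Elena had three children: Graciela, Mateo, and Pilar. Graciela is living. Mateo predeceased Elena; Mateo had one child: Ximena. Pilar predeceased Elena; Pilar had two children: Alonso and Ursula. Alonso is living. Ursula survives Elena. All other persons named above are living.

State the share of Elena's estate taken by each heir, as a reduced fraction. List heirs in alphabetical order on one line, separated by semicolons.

Alonso 1/6; Graciela 1/3; Ursula 1/6; Ximena 1/3

There is no surviving spouse, so the entire estate passes to Elena's descendants per stirpes.
The estate is divided into 3 equal shares of 1/3 among Graciela, Mateo, Pilar.
Graciela is living and takes 1/3.
Mateo predeceased; the 1/3 allotted to Mateo's branch passes to Mateo's issue by representation.
Ximena is the sole taker at this level and receives the full 1/3.
Pilar predeceased; the 1/3 allotted to Pilar's branch passes to Pilar's issue by representation.
The 1/3 is divided into 2 equal shares of 1/6 among Alonso, Ursula.
Alonso is living and takes 1/6.
Ursula is living and takes 1/6.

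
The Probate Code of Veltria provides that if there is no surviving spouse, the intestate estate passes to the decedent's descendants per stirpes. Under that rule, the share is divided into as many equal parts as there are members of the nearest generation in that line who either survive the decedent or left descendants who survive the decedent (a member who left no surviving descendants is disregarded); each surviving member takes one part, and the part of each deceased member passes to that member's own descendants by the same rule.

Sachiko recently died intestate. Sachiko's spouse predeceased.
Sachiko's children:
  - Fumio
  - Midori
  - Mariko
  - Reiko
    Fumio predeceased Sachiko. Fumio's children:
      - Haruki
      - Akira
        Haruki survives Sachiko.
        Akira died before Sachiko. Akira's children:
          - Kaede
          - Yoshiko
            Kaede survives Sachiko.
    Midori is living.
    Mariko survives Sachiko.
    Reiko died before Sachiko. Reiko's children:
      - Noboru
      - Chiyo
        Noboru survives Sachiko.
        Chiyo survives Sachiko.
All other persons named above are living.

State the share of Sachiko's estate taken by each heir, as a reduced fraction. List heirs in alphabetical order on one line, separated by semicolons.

Chiyo 1/8; Haruki 1/8; Kaede 1/16; Mariko 1/4; Midori 1/4; Noboru 1/8; Yoshiko 1/16

There is no surviving spouse, so the entire estate passes to Sachiko's descendants per stirpes.
The estate is divided into 4 equal shares of 1/4 among Fumio, Midori, Mariko, Reiko.
Fumio predeceased; the 1/4 allotted to Fumio's branch passes to Fumio's issue by representation.
The 1/4 is divided into 2 equal shares of 1/8 among Haruki, Akira.
Haruki is living and takes 1/8.
Akira predeceased; the 1/8 allotted to Akira's branch passes to Akira's issue by representation.
The 1/8 is divided into 2 equal shares of 1/16 among Kaede, Yoshiko.
Kaede is living and takes 1/16.
Yoshiko is living and takes 1/16.
Midori is living and takes 1/4.
Mariko is living and takes 1/4.
Reiko predeceased; the 1/4 allotted to Reiko's branch passes to Reiko's issue by representation.
The 1/4 is divided into 2 equal shares of 1/8 among Noboru, Chiyo.
Noboru is living and takes 1/8.
Chiyo is living and takes 1/8.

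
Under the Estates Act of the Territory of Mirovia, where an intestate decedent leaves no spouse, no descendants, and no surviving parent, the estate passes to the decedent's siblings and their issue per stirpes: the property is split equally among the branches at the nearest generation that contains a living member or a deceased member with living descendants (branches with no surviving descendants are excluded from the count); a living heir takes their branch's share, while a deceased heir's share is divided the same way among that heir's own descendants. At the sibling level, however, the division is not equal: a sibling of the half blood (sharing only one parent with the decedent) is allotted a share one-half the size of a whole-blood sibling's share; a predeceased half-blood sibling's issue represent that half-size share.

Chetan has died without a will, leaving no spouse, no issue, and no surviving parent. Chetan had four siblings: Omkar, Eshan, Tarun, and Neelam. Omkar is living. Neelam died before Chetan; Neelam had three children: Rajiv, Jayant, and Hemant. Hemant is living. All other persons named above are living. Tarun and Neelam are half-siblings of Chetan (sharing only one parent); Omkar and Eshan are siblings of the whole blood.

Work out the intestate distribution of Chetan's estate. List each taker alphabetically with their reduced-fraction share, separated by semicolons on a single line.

No spouse, descendants, or parent survives, so the estate passes to Chetan's siblings per stirpes.
Half-blood siblings count for one-half the weight of whole-blood siblings at the initial division.
Dividing 1 in proportion to weights (total weight 3): Omkar (weight 1) → 1/3; Eshan (weight 1) → 1/3; Tarun (weight 1/2) → 1/6; Neelam (weight 1/2) → 1/6.
Omkar is living and takes 1/3.
Eshan is living and takes 1/3.
Tarun is living and takes 1/6.
Neelam predeceased; the 1/6 allotted to Neelam's branch passes to Neelam's issue by representation.
The 1/6 is divided into 3 equal shares of 1/18 among Rajiv, Jayant, Hemant.
Rajiv is living and takes 1/18.
Jayant is living and takes 1/18.
Hemant is living and takes 1/18.

Eshan 1/3; Hemant 1/18; Jayant 1/18; Omkar 1/3; Rajiv 1/18; Tarun 1/6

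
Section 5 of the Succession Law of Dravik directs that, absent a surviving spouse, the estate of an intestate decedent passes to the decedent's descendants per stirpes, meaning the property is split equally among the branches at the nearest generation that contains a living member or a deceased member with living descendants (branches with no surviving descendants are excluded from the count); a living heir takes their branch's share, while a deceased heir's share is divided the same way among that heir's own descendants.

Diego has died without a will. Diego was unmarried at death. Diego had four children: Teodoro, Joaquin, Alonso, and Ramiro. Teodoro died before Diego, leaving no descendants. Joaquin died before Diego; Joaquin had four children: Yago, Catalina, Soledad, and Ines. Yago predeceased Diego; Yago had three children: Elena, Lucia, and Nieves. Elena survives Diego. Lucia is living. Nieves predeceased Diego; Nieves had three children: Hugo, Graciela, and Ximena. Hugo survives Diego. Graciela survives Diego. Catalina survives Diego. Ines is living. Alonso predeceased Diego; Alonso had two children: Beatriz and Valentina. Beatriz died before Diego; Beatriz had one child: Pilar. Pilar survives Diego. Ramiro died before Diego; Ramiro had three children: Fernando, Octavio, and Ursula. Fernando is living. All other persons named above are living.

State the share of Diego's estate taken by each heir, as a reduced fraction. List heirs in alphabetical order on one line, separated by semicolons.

Catalina 1/12; Elena 1/36; Fernando 1/9; Graciela 1/108; Hugo 1/108; Ines 1/12; Lucia 1/36; Octavio 1/9; Pilar 1/6; Soledad 1/12; Ursula 1/9; Valentina 1/6; Ximena 1/108

There is no surviving spouse, so the entire estate passes to Diego's descendants per stirpes.
Teodoro left no surviving issue, so that branch lapses and is disregarded.
The estate is divided into 3 equal shares of 1/3 among Joaquin, Alonso, Ramiro.
Joaquin predeceased; the 1/3 allotted to Joaquin's branch passes to Joaquin's issue by representation.
The 1/3 is divided into 4 equal shares of 1/12 among Yago, Catalina, Soledad, Ines.
Yago predeceased; the 1/12 allotted to Yago's branch passes to Yago's issue by representation.
The 1/12 is divided into 3 equal shares of 1/36 among Elena, Lucia, Nieves.
Elena is living and takes 1/36.
Lucia is living and takes 1/36.
Nieves predeceased; the 1/36 allotted to Nieves's branch passes to Nieves's issue by representation.
The 1/36 is divided into 3 equal shares of 1/108 among Hugo, Graciela, Ximena.
Hugo is living and takes 1/108.
Graciela is living and takes 1/108.
Ximena is living and takes 1/108.
Catalina is living and takes 1/12.
Soledad is living and takes 1/12.
Ines is living and takes 1/12.
Alonso predeceased; the 1/3 allotted to Alonso's branch passes to Alonso's issue by representation.
The 1/3 is divided into 2 equal shares of 1/6 among Beatriz, Valentina.
Beatriz predeceased; the 1/6 allotted to Beatriz's branch passes to Beatriz's issue by representation.
Pilar is the sole taker at this level and receives the full 1/6.
Valentina is living and takes 1/6.
Ramiro predeceased; the 1/3 allotted to Ramiro's branch passes to Ramiro's issue by representation.
The 1/3 is divided into 3 equal shares of 1/9 among Fernando, Octavio, Ursula.
Fernando is living and takes 1/9.
Octavio is living and takes 1/9.
Ursula is living and takes 1/9.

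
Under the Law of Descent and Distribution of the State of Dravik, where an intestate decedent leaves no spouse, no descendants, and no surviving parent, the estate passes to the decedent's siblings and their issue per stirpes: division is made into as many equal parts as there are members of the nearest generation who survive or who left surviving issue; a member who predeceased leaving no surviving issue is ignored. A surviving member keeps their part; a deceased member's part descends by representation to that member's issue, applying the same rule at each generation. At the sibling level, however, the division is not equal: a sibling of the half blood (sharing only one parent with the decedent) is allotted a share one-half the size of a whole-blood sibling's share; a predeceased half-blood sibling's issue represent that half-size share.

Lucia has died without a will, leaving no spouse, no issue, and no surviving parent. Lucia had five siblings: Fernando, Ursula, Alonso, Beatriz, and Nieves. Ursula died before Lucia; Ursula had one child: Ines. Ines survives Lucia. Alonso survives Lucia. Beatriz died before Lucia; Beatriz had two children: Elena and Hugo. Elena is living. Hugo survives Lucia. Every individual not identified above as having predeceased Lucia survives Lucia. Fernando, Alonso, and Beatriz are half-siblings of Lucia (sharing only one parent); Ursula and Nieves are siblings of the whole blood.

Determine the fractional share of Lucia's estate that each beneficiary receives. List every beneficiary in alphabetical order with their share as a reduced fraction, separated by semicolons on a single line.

No spouse, descendants, or parent survives, so the estate passes to Lucia's siblings per stirpes.
Half-blood siblings count for one-half the weight of whole-blood siblings at the initial division.
Dividing 1 in proportion to weights (total weight 7/2): Fernando (weight 1/2) → 1/7; Ursula (weight 1) → 2/7; Alonso (weight 1/2) → 1/7; Beatriz (weight 1/2) → 1/7; Nieves (weight 1) → 2/7.
Fernando is living and takes 1/7.
Ursula predeceased; the 2/7 allotted to Ursula's branch passes to Ursula's issue by representation.
Ines is the sole taker at this level and receives the full 2/7.
Alonso is living and takes 1/7.
Beatriz predeceased; the 1/7 allotted to Beatriz's branch passes to Beatriz's issue by representation.
The 1/7 is divided into 2 equal shares of 1/14 among Elena, Hugo.
Elena is living and takes 1/14.
Hugo is living and takes 1/14.
Nieves is living and takes 2/7.

Alonso 1/7; Elena 1/14; Fernando 1/7; Hugo 1/14; Ines 2/7; Nieves 2/7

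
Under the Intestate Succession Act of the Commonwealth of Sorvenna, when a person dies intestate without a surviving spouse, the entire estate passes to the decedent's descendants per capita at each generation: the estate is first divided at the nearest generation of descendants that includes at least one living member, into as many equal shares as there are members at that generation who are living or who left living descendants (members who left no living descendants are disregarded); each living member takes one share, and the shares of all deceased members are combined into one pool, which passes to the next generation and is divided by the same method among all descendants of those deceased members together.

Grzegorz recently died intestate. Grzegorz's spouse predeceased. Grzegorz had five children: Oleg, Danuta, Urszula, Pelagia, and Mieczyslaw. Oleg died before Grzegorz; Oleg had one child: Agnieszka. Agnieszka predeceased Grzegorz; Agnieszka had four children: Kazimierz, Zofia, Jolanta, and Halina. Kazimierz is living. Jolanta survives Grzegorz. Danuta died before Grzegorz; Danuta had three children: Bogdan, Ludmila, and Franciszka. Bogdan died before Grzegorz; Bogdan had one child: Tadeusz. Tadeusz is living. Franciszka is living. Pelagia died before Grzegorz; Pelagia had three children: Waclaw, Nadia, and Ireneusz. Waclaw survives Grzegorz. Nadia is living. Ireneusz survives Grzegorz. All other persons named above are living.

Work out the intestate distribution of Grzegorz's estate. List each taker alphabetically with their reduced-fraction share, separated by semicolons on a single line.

Franciszka 3/35; Halina 6/175; Ireneusz 3/35; Jolanta 6/175; Kazimierz 6/175; Ludmila 3/35; Mieczyslaw 1/5; Nadia 3/35; Tadeusz 6/175; Urszula 1/5; Waclaw 3/35; Zofia 6/175

There is no surviving spouse, so the entire estate passes to Grzegorz's descendants per capita at each generation.
At generation 1 (Oleg, Danuta, Urszula, Pelagia, Mieczyslaw) there are 5 shares of (1)/5 = 1/5 each.
Living: Urszula and Mieczyslaw — each takes 1/5.
Deceased: Oleg, Danuta, and Pelagia. Their combined 3/5 is pooled and carried to generation 2.
At generation 2 (Agnieszka, Bogdan, Ludmila, Franciszka, Waclaw, Nadia, Ireneusz) there are 7 shares of (3/5)/7 = 3/35 each.
Living: Ludmila, Franciszka, Waclaw, Nadia, and Ireneusz — each takes 3/35.
Deceased: Agnieszka and Bogdan. Their combined 6/35 is pooled and carried to generation 3.
At generation 3 (Kazimierz, Zofia, Jolanta, Halina, Tadeusz) there are 5 shares of (6/35)/5 = 6/175 each.
Living: Kazimierz, Zofia, Jolanta, Halina, and Tadeusz — each takes 6/175.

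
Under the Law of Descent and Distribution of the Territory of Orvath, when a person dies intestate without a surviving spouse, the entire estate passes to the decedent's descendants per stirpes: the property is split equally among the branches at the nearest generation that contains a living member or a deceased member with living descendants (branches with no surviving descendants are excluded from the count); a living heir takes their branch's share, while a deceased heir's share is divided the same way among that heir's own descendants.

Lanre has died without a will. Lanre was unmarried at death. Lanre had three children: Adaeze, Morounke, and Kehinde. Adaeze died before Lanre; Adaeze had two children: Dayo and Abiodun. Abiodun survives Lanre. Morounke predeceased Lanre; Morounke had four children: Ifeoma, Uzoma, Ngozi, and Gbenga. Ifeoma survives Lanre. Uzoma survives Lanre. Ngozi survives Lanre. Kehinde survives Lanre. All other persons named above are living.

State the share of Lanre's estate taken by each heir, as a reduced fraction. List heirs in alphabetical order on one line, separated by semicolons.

There is no surviving spouse, so the entire estate passes to Lanre's descendants per stirpes.
The estate is divided into 3 equal shares of 1/3 among Adaeze, Morounke, Kehinde.
Adaeze predeceased; the 1/3 allotted to Adaeze's branch passes to Adaeze's issue by representation.
The 1/3 is divided into 2 equal shares of 1/6 among Dayo, Abiodun.
Dayo is living and takes 1/6.
Abiodun is living and takes 1/6.
Morounke predeceased; the 1/3 allotted to Morounke's branch passes to Morounke's issue by representation.
The 1/3 is divided into 4 equal shares of 1/12 among Ifeoma, Uzoma, Ngozi, Gbenga.
Ifeoma is living and takes 1/12.
Uzoma is living and takes 1/12.
Ngozi is living and takes 1/12.
Gbenga is living and takes 1/12.
Kehinde is living and takes 1/3.

Abiodun 1/6; Dayo 1/6; Gbenga 1/12; Ifeoma 1/12; Kehinde 1/3; Ngozi 1/12; Uzoma 1/12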